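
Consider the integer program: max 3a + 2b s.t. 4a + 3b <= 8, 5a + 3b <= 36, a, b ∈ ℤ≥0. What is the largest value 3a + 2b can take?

(a,b)=(2,0) is feasible, giving 6.
(a,b)=(1,1) is feasible, giving 5.
(a,b)=(1,0) is feasible, giving 3.
No feasible integer point exceeds 6.

6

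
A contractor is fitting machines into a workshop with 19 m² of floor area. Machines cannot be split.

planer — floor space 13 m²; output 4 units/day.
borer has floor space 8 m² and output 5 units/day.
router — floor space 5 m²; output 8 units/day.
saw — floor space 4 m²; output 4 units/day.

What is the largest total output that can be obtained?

Allowing fractional choices, the relaxed optimum would be about 17.6, but machines are indivisible.
borer + router + saw: floor space 8 + 5 + 4 = 17 ≤ 19, output 5 + 8 + 4 = 17.
borer + router: floor space 8 + 5 = 13 ≤ 19, output 5 + 8 = 13.
router + saw: floor space 5 + 4 = 9 ≤ 19, output 8 + 4 = 12.
Best is borer, router, and saw with total output 17.

17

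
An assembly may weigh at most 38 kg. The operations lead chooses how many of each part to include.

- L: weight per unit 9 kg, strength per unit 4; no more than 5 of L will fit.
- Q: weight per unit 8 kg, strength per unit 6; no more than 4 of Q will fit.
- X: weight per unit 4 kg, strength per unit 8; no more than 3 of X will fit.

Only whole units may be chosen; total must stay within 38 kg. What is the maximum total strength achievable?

42

X has the best ratio (8/4); taking only X gives at most 3×8 = 24 (stopped by the supply cap of 3).
Mixing does better — 3×Q and 3×X: weight 36 ≤ 38, strength 3·6 + 3·8 = 42.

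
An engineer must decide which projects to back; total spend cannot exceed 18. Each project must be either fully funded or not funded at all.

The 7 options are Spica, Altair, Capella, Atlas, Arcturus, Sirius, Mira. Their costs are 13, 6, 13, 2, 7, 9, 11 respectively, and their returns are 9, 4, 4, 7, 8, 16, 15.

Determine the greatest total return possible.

31

Take Atlas, Arcturus, and Sirius: cost 2 + 7 + 9 = 18 ≤ 18, return 7 + 8 + 16 = 31.
No other feasible combination does better.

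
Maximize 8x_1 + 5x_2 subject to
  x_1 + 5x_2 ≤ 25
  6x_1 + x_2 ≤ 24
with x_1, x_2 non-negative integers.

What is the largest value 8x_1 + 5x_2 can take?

44

(x_1,x_2)=(3,4): 1·3+5·4=23≤25, 6·3+1·4=22≤24, objective 44.
(x_1,x_2)=(3,3): 1·3+5·3=18≤25, 6·3+1·3=21≤24, objective 39.
Maximum is 44 at (x_1,x_2)=(3,4).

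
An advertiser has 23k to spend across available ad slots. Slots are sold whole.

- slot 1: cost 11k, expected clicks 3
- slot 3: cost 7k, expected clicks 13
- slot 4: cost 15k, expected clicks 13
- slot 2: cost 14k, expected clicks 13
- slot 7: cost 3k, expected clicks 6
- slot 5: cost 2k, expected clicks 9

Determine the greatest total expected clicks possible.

This is an integer program with binary decision variables.
Allowing fractional choices, the relaxed optimum would be about 38.2, but ad slots are indivisible.
slot 1 + slot 3 + slot 7 + slot 5: cost 11 + 7 + 3 + 2 = 23 ≤ 23, expected clicks 3 + 13 + 6 + 9 = 31.
slot 3 + slot 2 + slot 5: cost 7 + 14 + 2 = 23 ≤ 23, expected clicks 13 + 13 + 9 = 35.
Best is slot 3, slot 2, and slot 5 with total expected clicks 35.

35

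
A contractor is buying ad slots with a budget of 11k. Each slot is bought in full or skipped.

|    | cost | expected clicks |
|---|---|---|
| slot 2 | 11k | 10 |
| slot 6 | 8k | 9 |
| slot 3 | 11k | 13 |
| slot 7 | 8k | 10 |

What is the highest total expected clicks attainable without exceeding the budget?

Take slot 3: cost 11 ≤ 11, expected clicks 13.
No other feasible combination does better.

13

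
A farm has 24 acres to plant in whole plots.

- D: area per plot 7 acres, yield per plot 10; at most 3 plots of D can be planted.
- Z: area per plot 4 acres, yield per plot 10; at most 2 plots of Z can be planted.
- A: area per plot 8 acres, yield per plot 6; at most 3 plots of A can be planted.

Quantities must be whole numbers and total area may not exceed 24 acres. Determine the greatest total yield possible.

Z has the best ratio (10/4); taking only Z gives at most 2×10 = 20 (stopped by the supply cap of 2).
Mixing does better — 2×D and 2×Z: area 22 ≤ 24, yield 2·10 + 2·10 = 40.

40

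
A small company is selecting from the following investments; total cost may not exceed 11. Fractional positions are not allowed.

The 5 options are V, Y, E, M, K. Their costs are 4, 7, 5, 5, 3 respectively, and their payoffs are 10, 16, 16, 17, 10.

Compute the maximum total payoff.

33

Take E and M: cost 5 + 5 = 10 ≤ 11, payoff 16 + 17 = 33.
No other feasible combination does better.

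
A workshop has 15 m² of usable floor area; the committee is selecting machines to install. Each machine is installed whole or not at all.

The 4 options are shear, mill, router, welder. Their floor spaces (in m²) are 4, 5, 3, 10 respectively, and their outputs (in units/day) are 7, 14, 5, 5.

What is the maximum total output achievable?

Treat it as a binary knapsack problem.
Take shear, mill, and router: floor space 4 + 5 + 3 = 12 ≤ 15, output 7 + 14 + 5 = 26.
No other feasible combination does better.

26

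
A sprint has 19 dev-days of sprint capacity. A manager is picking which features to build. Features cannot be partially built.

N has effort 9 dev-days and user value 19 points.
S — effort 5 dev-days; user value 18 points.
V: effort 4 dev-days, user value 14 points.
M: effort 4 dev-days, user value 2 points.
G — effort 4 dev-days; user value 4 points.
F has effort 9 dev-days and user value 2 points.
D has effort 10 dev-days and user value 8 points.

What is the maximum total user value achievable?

51

N + S + V: effort 9 + 5 + 4 = 18 ≤ 19, user value 19 + 18 + 14 = 51.
N + S + G: effort 9 + 5 + 4 = 18 ≤ 19, user value 19 + 18 + 4 = 41.
Best is N, S, and V with total user value 51.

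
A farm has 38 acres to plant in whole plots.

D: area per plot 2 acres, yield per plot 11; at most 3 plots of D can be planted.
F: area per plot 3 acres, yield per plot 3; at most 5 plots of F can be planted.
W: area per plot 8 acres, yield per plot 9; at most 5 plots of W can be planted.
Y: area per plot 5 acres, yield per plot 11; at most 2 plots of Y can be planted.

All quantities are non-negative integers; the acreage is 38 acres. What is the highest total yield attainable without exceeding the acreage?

79

3×D, 2×F, 2×W, and 2×Y: area 38 ≤ 38, yield 3·11 + 2·3 + 2·9 + 2·11 = 79.
3×D, 1×F, 2×W, and 2×Y: area 35 ≤ 38, yield 3·11 + 1·3 + 2·9 + 2·11 = 76.
Best is 79.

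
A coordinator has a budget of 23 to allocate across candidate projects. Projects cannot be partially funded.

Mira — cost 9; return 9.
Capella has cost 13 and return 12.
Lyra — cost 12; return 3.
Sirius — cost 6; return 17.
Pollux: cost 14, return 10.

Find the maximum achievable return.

Take Capella and Sirius: cost 13 + 6 = 19 ≤ 23, return 12 + 17 = 29.
No other feasible combination does better.

29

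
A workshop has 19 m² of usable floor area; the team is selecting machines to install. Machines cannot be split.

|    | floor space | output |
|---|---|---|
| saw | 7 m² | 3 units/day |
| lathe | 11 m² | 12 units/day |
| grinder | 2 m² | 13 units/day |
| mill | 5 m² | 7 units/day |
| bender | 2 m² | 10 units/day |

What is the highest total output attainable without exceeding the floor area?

lathe + grinder + bender: floor space 11 + 2 + 2 = 15 ≤ 19, output 12 + 13 + 10 = 35.
saw + grinder + mill + bender: floor space 7 + 2 + 5 + 2 = 16 ≤ 19, output 3 + 13 + 7 + 10 = 33.
Best is lathe, grinder, and bender with total output 35.

35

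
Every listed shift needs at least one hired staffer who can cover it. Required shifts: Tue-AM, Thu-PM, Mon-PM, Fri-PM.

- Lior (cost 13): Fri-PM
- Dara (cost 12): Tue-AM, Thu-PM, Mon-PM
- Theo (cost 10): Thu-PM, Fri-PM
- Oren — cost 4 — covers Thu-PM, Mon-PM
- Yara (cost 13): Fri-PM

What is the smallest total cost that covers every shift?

22

This is an integer covering problem.
The greedy cost-per-new-shift heuristic would pick Oren, Theo, and Dara for 26, but a cheaper cover exists.
Choose Dara and Theo: together they cover Tue-AM, Thu-PM, Mon-PM, Fri-PM — every shift.
Total cost: 12 + 10 = 22.
No cover costs less than 22.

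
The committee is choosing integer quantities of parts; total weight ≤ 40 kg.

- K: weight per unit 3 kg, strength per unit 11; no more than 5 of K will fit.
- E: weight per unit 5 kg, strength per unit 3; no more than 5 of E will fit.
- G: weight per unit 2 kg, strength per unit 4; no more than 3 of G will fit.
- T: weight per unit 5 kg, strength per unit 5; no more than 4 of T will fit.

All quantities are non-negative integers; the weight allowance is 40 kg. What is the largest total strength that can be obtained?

83

This is a bounded integer knapsack.
Take 5×K, 2×G, and 4×T: weight 39 ≤ 40, strength 5·11 + 2·4 + 4·5 = 83.
K has the best ratio (11/3) and is taken to its limit of 5; remaining capacity is filled optimally with the others.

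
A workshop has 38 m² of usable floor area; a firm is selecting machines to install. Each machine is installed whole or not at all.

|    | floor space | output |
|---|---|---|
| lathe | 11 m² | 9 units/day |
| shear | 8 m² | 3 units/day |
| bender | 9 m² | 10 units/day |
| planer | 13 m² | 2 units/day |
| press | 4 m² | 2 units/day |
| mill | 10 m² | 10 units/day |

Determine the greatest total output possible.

32

This is a 0-1 knapsack instance.
lathe + bender + press + mill: floor space 11 + 9 + 4 + 10 = 34 ≤ 38, output 9 + 10 + 2 + 10 = 31.
lathe + shear + bender + mill: floor space 11 + 8 + 9 + 10 = 38 ≤ 38, output 9 + 3 + 10 + 10 = 32.
lathe + bender + mill: floor space 11 + 9 + 10 = 30 ≤ 38, output 9 + 10 + 10 = 29.
Best is lathe, shear, bender, and mill with total output 32.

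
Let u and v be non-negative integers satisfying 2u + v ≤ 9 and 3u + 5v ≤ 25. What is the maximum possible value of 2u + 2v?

12

(u,v)=(3,3): 2·3+1·3=9≤9, 3·3+5·3=24≤25, objective 12.
(u,v)=(1,4): 2·1+1·4=6≤9, 3·1+5·4=23≤25, objective 10.
The best lattice point is (3,3), giving 12.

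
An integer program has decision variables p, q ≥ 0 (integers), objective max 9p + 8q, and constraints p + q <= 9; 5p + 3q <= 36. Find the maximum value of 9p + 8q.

Relaxing integrality, the LP optimum is 76.50 at (p,q) = (4.5, 4.5), which is not an integer point.
(p,q)=(4,5): 1·4+1·5=9≤9, 5·4+3·5=35≤36, objective 76.
(p,q)=(3,6): 1·3+1·6=9≤9, 5·3+3·6=33≤36, objective 75.
(p,q)=(5,3): 1·5+1·3=8≤9, 5·5+3·3=34≤36, objective 69.
Maximum is 76 at (p,q)=(4,5).

76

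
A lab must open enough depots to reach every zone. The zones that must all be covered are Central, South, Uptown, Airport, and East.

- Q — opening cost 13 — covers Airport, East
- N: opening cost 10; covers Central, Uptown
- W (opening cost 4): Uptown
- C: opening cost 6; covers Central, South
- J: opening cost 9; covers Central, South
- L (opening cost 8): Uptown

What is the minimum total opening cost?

23

This is a weighted set-cover instance.
Choose Q, W, and C: together they cover Central, South, Uptown, Airport, East — every zone.
Total opening cost: 13 + 4 + 6 = 23.
No cover costs less than 23.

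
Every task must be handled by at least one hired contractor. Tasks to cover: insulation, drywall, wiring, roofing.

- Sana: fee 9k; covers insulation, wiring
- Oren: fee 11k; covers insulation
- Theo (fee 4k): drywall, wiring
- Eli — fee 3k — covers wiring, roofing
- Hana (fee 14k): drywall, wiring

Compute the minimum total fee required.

Choose Sana, Theo, and Eli: together they cover insulation, drywall, wiring, roofing — every task.
Total fee: 9 + 4 + 3 = 16.
No cover costs less than 16.

16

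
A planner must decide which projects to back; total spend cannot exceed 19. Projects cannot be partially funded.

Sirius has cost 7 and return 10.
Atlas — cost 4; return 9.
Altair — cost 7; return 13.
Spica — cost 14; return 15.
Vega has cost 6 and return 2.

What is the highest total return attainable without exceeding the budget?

32

Treat it as a binary knapsack problem.
Atlas + Altair + Vega: cost 4 + 7 + 6 = 17 ≤ 19, return 9 + 13 + 2 = 24.
Sirius + Atlas + Altair: cost 7 + 4 + 7 = 18 ≤ 19, return 10 + 9 + 13 = 32.
Best is Sirius, Atlas, and Altair with total return 32.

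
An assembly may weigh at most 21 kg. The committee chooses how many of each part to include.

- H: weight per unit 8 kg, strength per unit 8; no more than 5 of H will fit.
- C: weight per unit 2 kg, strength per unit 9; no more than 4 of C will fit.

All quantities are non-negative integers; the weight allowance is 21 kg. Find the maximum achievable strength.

1×H and 4×C: weight 16 ≤ 21, strength 1·8 + 4·9 = 44.
4×C: weight 8 ≤ 21, strength 4·9 = 36.
Best is 44.

44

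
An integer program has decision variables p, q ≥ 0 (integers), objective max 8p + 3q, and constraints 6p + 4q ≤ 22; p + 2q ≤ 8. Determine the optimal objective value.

The continuous relaxation peaks at (3.67, 0) with value 29.33; rounding to a feasible lattice point costs some objective.
(p,q)=(3,1): 6·3+4·1=22≤22, 1·3+2·1=5≤8, objective 27.
(p,q)=(3,0): 6·3+4·0=18≤22, 1·3+2·0=3≤8, objective 24.
The best lattice point is (3,1), giving 27.

27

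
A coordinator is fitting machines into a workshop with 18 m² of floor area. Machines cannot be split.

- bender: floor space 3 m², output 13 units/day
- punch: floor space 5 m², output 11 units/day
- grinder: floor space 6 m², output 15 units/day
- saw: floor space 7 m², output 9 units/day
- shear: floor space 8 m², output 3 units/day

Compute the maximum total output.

Allowing fractional choices, the relaxed optimum would be about 44.1, but machines are indivisible.
bender + punch + grinder: floor space 3 + 5 + 6 = 14 ≤ 18, output 13 + 11 + 15 = 39.
bender + grinder + saw: floor space 3 + 6 + 7 = 16 ≤ 18, output 13 + 15 + 9 = 37.
Best is bender, punch, and grinder with total output 39.

39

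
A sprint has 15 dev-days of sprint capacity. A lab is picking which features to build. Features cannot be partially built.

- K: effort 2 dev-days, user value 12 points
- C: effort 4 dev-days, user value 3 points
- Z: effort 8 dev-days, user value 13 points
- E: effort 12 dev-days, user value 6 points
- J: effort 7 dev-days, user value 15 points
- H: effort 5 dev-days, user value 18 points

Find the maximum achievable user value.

Allowing fractional choices, the relaxed optimum would be about 46.6, but features are indivisible.
K + J + H: effort 2 + 7 + 5 = 14 ≤ 15, user value 12 + 15 + 18 = 45.
K + Z + H: effort 2 + 8 + 5 = 15 ≤ 15, user value 12 + 13 + 18 = 43.
Best is K, J, and H with total user value 45.

45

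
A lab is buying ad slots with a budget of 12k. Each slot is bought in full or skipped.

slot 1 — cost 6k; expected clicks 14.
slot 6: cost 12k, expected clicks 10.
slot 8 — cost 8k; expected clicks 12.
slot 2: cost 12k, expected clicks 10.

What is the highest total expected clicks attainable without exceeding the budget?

Allowing fractional choices, the relaxed optimum would be about 23.0, but ad slots are indivisible.
slot 8: cost 8 ≤ 12, expected clicks 12.
slot 6: cost 12 ≤ 12, expected clicks 10.
slot 1: cost 6 ≤ 12, expected clicks 14.
Best is slot 1 with total expected clicks 14.

14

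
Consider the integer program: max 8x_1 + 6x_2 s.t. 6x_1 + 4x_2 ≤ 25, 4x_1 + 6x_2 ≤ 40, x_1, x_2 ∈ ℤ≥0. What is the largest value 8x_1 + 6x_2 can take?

(x_1,x_2)=(0,6): 6·0+4·6=24≤25, 4·0+6·6=36≤40, objective 36.
(x_1,x_2)=(0,5): 6·0+4·5=20≤25, 4·0+6·5=30≤40, objective 30.
The best lattice point is (0,6), giving 36.

36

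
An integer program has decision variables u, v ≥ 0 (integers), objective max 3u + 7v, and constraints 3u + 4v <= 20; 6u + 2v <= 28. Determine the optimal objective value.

(u,v)=(0,5) is feasible, giving 35.
(u,v)=(1,4) is feasible, giving 31.
(u,v)=(0,4) is feasible, giving 28.
No feasible integer point exceeds 35.

35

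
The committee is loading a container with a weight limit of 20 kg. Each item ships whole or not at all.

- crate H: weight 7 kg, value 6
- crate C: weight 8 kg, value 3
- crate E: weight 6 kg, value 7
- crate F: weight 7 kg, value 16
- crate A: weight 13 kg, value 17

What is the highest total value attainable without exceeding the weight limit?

This is a 0-1 knapsack instance.
crate F + crate A: weight 7 + 13 = 20 ≤ 20, value 16 + 17 = 33.
crate E + crate A: weight 6 + 13 = 19 ≤ 20, value 7 + 17 = 24.
crate H + crate E + crate F: weight 7 + 6 + 7 = 20 ≤ 20, value 6 + 7 + 16 = 29.
Best is crate F and crate A with total value 33.

33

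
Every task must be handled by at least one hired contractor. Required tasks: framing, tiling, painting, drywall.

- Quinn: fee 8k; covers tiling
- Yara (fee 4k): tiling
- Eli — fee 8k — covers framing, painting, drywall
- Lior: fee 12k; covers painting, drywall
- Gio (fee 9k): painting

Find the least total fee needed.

12

Choose Yara and Eli: together they cover framing, tiling, painting, drywall — every task.
Total fee: 4 + 8 = 12.
No cover costs less than 12.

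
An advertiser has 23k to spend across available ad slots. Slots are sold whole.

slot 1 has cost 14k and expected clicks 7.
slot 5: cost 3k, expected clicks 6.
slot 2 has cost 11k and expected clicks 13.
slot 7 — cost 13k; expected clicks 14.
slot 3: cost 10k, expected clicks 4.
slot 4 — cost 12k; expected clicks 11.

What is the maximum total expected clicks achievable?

Allowing fractional choices, the relaxed optimum would be about 28.7, but ad slots are indivisible.
slot 5 + slot 2: cost 3 + 11 = 14 ≤ 23, expected clicks 6 + 13 = 19.
slot 2 + slot 4: cost 11 + 12 = 23 ≤ 23, expected clicks 13 + 11 = 24.
slot 5 + slot 7: cost 3 + 13 = 16 ≤ 23, expected clicks 6 + 14 = 20.
Best is slot 2 and slot 4 with total expected clicks 24.

24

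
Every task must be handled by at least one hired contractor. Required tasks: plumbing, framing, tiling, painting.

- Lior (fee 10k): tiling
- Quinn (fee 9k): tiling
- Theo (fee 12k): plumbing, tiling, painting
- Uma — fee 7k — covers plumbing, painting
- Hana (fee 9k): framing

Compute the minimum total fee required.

21

The greedy cost-per-new-task heuristic would pick Uma, Quinn, and Hana for 25, but a cheaper cover exists.
Choose Theo and Hana: together they cover plumbing, framing, tiling, painting — every task.
Total fee: 12 + 9 = 21.
No cover costs less than 21.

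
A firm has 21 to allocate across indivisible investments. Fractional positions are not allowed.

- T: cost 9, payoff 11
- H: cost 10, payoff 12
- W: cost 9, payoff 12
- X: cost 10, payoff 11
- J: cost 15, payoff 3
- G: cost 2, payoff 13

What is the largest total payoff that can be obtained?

Treat it as a binary knapsack problem.
Take H, W, and G: cost 10 + 9 + 2 = 21 ≤ 21, payoff 12 + 12 + 13 = 37.
No other feasible combination does better.

37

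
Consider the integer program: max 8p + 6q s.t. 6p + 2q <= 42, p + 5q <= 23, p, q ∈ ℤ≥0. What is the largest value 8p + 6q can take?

The continuous relaxation peaks at (5.86, 3.43) with value 67.43; rounding to a feasible lattice point costs some objective.
(p,q)=(6,3): 6·6+2·3=42≤42, 1·6+5·3=21≤23, objective 66.
(p,q)=(6,2): 6·6+2·2=40≤42, 1·6+5·2=16≤23, objective 60.
(p,q)=(5,3): 6·5+2·3=36≤42, 1·5+5·3=20≤23, objective 58.
(p,q)=(5,2): 6·5+2·2=34≤42, 1·5+5·2=15≤23, objective 52.
Maximum is 66 at (p,q)=(6,3).

66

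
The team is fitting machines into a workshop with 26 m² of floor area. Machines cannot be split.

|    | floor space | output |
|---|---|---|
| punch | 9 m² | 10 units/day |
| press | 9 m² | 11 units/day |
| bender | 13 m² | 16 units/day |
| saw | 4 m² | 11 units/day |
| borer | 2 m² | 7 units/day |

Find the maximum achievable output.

39

This is a 0-1 knapsack instance.
press + bender + saw: floor space 9 + 13 + 4 = 26 ≤ 26, output 11 + 16 + 11 = 38.
punch + bender + saw: floor space 9 + 13 + 4 = 26 ≤ 26, output 10 + 16 + 11 = 37.
punch + press + saw + borer: floor space 9 + 9 + 4 + 2 = 24 ≤ 26, output 10 + 11 + 11 + 7 = 39.
Best is punch, press, saw, and borer with total output 39.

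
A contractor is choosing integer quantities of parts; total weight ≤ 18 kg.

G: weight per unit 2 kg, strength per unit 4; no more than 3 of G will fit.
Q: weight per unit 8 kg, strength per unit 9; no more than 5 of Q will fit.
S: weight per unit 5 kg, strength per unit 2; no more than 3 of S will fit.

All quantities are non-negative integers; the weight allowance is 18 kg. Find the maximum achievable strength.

3×G and 1×Q: weight 14 ≤ 18, strength 3·4 + 1·9 = 21.
1×G and 2×Q: weight 18 ≤ 18, strength 1·4 + 2·9 = 22.
Best is 22.

22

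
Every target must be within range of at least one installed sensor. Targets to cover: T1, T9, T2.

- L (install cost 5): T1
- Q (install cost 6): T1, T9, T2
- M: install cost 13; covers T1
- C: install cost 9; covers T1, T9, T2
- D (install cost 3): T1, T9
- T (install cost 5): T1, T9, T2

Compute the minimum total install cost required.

T alone covers T1, T9, T2 — every target.
Total install cost: 5.

5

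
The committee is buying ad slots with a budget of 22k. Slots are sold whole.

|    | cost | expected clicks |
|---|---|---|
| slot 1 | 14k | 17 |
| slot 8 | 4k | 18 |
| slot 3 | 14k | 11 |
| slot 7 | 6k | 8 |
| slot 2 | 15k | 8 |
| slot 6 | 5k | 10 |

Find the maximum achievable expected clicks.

36

This is a 0-1 knapsack instance.
slot 8 + slot 7 + slot 6: cost 4 + 6 + 5 = 15 ≤ 22, expected clicks 18 + 8 + 10 = 36.
slot 8 + slot 3: cost 4 + 14 = 18 ≤ 22, expected clicks 18 + 11 = 29.
slot 1 + slot 8: cost 14 + 4 = 18 ≤ 22, expected clicks 17 + 18 = 35.
Best is slot 8, slot 7, and slot 6 with total expected clicks 36.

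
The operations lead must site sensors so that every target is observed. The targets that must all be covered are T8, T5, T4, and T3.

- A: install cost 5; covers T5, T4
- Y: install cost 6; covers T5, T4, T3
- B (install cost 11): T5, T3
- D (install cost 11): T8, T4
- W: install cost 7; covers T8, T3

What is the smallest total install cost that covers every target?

The greedy cost-per-new-target heuristic would pick Y and W for 13, but a cheaper cover exists.
Choose A and W: together they cover T8, T5, T4, T3 — every target.
Total install cost: 5 + 7 = 12.
No cover costs less than 12.

12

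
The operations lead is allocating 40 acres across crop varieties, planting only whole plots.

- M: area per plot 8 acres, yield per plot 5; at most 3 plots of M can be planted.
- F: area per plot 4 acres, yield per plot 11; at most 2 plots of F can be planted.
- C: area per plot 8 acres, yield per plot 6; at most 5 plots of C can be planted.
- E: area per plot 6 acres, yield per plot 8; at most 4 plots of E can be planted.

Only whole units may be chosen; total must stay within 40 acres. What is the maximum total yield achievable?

60

1×M, 2×F, and 4×E: area 40 ≤ 40, yield 1·5 + 2·11 + 4·8 = 59.
2×F, 1×C, and 4×E: area 40 ≤ 40, yield 2·11 + 1·6 + 4·8 = 60.
Best is 60.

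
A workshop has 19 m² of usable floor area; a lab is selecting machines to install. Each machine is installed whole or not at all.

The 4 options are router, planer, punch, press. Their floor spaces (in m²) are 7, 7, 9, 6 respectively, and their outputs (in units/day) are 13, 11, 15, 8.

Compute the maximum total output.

28

Allowing fractional choices, the relaxed optimum would be about 32.7, but machines are indivisible.
router + punch: floor space 7 + 9 = 16 ≤ 19, output 13 + 15 = 28.
planer + punch: floor space 7 + 9 = 16 ≤ 19, output 11 + 15 = 26.
Best is router and punch with total output 28.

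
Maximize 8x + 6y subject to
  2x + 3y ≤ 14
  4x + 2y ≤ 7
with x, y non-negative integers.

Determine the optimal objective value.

18

(x,y)=(0,3): 2·0+3·3=9≤14, 4·0+2·3=6≤7, objective 18.
(x,y)=(0,2): 2·0+3·2=6≤14, 4·0+2·2=4≤7, objective 12.
No feasible integer point exceeds 18.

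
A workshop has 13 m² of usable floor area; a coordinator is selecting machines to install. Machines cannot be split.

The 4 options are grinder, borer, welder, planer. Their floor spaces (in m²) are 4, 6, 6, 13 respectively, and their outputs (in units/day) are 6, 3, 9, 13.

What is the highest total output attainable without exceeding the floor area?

15

planer: floor space 13 ≤ 13, output 13.
grinder + welder: floor space 4 + 6 = 10 ≤ 13, output 6 + 9 = 15.
Best is grinder and welder with total output 15.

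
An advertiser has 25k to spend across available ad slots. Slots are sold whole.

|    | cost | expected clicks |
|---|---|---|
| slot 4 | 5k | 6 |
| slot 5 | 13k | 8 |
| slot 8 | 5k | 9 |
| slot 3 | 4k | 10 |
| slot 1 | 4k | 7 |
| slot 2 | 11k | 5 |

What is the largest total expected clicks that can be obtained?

Take slot 4, slot 8, slot 3, and slot 1: cost 5 + 5 + 4 + 4 = 18 ≤ 25, expected clicks 6 + 9 + 10 + 7 = 32.
No other feasible combination does better.

32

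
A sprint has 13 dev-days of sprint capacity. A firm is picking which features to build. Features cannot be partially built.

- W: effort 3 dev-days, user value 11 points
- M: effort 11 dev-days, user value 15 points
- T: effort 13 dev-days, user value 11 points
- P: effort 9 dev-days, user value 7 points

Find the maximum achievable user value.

18

Allowing fractional choices, the relaxed optimum would be about 24.6, but features are indivisible.
M: effort 11 ≤ 13, user value 15.
W + P: effort 3 + 9 = 12 ≤ 13, user value 11 + 7 = 18.
Best is W and P with total user value 18.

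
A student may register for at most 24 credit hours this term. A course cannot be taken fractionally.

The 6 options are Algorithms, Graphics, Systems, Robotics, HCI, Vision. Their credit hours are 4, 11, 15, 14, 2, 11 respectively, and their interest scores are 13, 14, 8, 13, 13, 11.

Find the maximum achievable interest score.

40

This is an integer program with binary decision variables.
Allowing fractional choices, the relaxed optimum would be about 47.0, but courses are indivisible.
Algorithms + Graphics + HCI: credit hours 4 + 11 + 2 = 17 ≤ 24, interest score 13 + 14 + 13 = 40.
Algorithms + Robotics + HCI: credit hours 4 + 14 + 2 = 20 ≤ 24, interest score 13 + 13 + 13 = 39.
Best is Algorithms, Graphics, and HCI with total interest score 40.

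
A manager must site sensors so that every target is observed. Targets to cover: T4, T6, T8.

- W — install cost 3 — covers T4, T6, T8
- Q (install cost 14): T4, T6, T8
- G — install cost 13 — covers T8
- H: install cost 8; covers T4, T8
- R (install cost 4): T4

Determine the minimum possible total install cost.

W alone covers T4, T6, T8 — every target.
Total install cost: 3.
No cover costs less than 3.

3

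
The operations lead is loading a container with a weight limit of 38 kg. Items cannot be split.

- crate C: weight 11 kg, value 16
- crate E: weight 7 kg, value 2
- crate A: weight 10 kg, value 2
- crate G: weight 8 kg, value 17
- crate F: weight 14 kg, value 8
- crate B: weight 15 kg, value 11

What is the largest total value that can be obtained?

44

Allowing fractional choices, the relaxed optimum would be about 46.3, but items are indivisible.
crate C + crate G + crate B: weight 11 + 8 + 15 = 34 ≤ 38, value 16 + 17 + 11 = 44.
crate C + crate G + crate F: weight 11 + 8 + 14 = 33 ≤ 38, value 16 + 17 + 8 = 41.
crate C + crate E + crate A + crate G: weight 11 + 7 + 10 + 8 = 36 ≤ 38, value 16 + 2 + 2 + 17 = 37.
Best is crate C, crate G, and crate B with total value 44.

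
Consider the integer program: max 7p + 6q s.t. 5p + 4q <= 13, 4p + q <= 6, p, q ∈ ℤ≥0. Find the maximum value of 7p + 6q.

19

(p,q)=(1,2): 5·1+4·2=13≤13, 4·1+1·2=6≤6, objective 19.
(p,q)=(0,3): 5·0+4·3=12≤13, 4·0+1·3=3≤6, objective 18.
The best lattice point is (1,2), giving 19.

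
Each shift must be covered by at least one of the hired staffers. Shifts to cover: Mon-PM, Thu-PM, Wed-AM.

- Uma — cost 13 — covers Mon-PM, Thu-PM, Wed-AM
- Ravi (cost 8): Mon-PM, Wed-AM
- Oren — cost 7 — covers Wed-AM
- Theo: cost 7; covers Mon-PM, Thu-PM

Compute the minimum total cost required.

13

The greedy cost-per-new-shift heuristic would pick Theo and Oren for 14, but a cheaper cover exists.
Uma alone covers Mon-PM, Thu-PM, Wed-AM — every shift.
Total cost: 13.
No cover costs less than 13.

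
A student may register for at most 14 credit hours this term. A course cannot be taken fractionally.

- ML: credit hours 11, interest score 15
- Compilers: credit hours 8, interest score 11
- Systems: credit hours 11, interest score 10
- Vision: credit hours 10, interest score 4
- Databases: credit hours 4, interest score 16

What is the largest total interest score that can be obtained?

Vision + Databases: credit hours 10 + 4 = 14 ≤ 14, interest score 4 + 16 = 20.
Databases: credit hours 4 ≤ 14, interest score 16.
Compilers + Databases: credit hours 8 + 4 = 12 ≤ 14, interest score 11 + 16 = 27.
Best is Compilers and Databases with total interest score 27.

27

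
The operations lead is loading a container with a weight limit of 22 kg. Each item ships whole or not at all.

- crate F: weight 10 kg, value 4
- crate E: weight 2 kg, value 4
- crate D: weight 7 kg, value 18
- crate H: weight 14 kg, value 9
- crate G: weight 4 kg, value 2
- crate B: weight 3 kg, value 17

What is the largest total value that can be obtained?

43

crate E + crate D + crate G + crate B: weight 2 + 7 + 4 + 3 = 16 ≤ 22, value 4 + 18 + 2 + 17 = 41.
crate F + crate E + crate D + crate B: weight 10 + 2 + 7 + 3 = 22 ≤ 22, value 4 + 4 + 18 + 17 = 43.
Best is crate F, crate E, crate D, and crate B with total value 43.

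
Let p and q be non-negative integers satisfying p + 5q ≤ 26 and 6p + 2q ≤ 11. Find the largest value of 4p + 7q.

35

(p,q)=(0,5) is feasible, giving 35.
(p,q)=(0,4) is feasible, giving 28.
No feasible integer point exceeds 35.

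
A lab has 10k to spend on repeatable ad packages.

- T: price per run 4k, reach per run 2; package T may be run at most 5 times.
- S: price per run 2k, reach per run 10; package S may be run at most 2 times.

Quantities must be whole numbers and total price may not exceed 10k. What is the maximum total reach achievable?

22

S has the best ratio (10/2); taking only S gives at most 2×10 = 20 (stopped by the supply cap of 2).
Mixing does better — 1×T and 2×S: price 8 ≤ 10, reach 1·2 + 2·10 = 22.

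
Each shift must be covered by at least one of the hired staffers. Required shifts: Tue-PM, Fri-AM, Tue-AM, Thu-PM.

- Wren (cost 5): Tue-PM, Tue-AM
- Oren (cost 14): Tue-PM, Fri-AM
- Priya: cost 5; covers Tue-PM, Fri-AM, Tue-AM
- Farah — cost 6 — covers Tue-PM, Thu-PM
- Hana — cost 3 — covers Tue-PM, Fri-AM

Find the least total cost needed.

Choose Priya and Farah: together they cover Tue-PM, Fri-AM, Tue-AM, Thu-PM — every shift.
Total cost: 5 + 6 = 11.

11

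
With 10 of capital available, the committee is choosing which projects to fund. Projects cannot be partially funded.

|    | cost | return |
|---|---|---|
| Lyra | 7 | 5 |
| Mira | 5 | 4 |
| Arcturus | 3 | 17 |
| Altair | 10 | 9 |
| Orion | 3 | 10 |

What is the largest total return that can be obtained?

Treat it as a binary knapsack problem.
Take Arcturus and Orion: cost 3 + 3 = 6 ≤ 10, return 17 + 10 = 27.
No other feasible combination does better.

27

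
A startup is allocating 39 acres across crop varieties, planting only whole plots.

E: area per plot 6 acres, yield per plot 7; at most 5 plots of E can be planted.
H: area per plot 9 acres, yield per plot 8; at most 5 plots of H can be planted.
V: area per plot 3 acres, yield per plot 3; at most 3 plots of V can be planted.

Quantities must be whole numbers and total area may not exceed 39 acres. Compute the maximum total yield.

E has the best ratio (7/6); taking only E gives at most 5×7 = 35 (stopped by the supply cap of 5).
Mixing does better — 5×E and 3×V: area 39 ≤ 39, yield 5·7 + 3·3 = 44.

44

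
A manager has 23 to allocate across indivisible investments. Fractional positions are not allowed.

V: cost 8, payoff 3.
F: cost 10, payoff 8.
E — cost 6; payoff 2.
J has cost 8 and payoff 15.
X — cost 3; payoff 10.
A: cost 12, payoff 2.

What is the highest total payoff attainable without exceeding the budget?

33

Take F, J, and X: cost 10 + 8 + 3 = 21 ≤ 23, payoff 8 + 15 + 10 = 33.
No other feasible combination does better.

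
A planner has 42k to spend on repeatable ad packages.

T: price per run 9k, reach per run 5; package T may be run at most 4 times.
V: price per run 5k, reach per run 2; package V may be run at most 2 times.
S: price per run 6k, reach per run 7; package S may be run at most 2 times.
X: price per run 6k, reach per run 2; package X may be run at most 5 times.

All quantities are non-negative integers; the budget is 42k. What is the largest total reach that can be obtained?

29

3×T and 2×S: price 39 ≤ 42, reach 3·5 + 2·7 = 29.
2×T, 2×S, and 2×X: price 42 ≤ 42, reach 2·5 + 2·7 + 2·2 = 28.
Best is 29.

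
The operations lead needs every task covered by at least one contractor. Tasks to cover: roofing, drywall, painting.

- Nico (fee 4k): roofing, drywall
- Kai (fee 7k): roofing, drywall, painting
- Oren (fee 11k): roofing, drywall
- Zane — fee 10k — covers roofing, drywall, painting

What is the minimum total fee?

7

Kai alone covers roofing, drywall, painting — every task.
Total fee: 7.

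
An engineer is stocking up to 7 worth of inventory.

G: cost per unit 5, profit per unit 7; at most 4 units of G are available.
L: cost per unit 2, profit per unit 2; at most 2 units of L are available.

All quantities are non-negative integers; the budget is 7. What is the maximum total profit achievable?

9

Take 1×G and 1×L: cost 7 ≤ 7, profit 1·7 + 1·2 = 9.
No other integer combination yields more.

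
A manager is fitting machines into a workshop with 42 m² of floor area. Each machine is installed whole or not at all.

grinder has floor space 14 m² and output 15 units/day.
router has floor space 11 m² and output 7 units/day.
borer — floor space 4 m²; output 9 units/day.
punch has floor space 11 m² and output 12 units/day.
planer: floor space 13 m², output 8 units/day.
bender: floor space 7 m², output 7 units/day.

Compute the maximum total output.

This is a 0-1 knapsack instance.
grinder + router + borer + punch: floor space 14 + 11 + 4 + 11 = 40 ≤ 42, output 15 + 7 + 9 + 12 = 43.
grinder + borer + punch + bender: floor space 14 + 4 + 11 + 7 = 36 ≤ 42, output 15 + 9 + 12 + 7 = 43.
grinder + borer + punch + planer: floor space 14 + 4 + 11 + 13 = 42 ≤ 42, output 15 + 9 + 12 + 8 = 44.
Best is grinder, borer, punch, and planer with total output 44.

44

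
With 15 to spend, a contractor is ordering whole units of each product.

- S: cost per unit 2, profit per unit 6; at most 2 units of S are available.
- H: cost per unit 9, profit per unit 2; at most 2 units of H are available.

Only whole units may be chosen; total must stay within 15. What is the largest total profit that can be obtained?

This is a bounded integer knapsack.
S has the best ratio (6/2); taking only S gives at most 2×6 = 12 (stopped by the supply cap of 2).
Mixing does better — 2×S and 1×H: cost 13 ≤ 15, profit 2·6 + 1·2 = 14.

14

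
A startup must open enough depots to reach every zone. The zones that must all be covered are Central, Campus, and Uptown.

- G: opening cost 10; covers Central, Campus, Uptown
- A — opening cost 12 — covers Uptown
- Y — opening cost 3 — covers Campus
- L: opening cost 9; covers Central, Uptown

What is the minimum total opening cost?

10

This is an integer covering problem.
The greedy cost-per-new-zone heuristic would pick Y and L for 12, but a cheaper cover exists.
G alone covers Central, Campus, Uptown — every zone.
Total opening cost: 10.
No cover costs less than 10.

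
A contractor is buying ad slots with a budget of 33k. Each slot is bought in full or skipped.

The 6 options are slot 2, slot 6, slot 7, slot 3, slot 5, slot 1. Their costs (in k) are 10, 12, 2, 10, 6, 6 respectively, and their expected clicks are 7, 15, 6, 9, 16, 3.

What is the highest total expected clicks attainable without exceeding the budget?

Allowing fractional choices, the relaxed optimum would be about 48.1, but ad slots are indivisible.
slot 6 + slot 7 + slot 3 + slot 5: cost 12 + 2 + 10 + 6 = 30 ≤ 33, expected clicks 15 + 6 + 9 + 16 = 46.
slot 6 + slot 7 + slot 5 + slot 1: cost 12 + 2 + 6 + 6 = 26 ≤ 33, expected clicks 15 + 6 + 16 + 3 = 40.
slot 2 + slot 6 + slot 7 + slot 5: cost 10 + 12 + 2 + 6 = 30 ≤ 33, expected clicks 7 + 15 + 6 + 16 = 44.
Best is slot 6, slot 7, slot 3, and slot 5 with total expected clicks 46.

46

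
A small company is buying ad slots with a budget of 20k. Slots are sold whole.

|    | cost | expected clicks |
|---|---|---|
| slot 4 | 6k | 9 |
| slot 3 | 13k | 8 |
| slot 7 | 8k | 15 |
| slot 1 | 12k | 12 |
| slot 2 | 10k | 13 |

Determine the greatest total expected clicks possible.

This is a 0-1 knapsack instance.
slot 7 + slot 1: cost 8 + 12 = 20 ≤ 20, expected clicks 15 + 12 = 27.
slot 7 + slot 2: cost 8 + 10 = 18 ≤ 20, expected clicks 15 + 13 = 28.
Best is slot 7 and slot 2 with total expected clicks 28.

28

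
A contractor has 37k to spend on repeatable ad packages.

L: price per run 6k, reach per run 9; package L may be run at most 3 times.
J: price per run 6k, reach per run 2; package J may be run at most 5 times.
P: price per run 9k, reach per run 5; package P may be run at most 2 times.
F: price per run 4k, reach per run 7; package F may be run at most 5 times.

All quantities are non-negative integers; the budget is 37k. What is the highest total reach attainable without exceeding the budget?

2×L and 5×F: price 32 ≤ 37, reach 2·9 + 5·7 = 53.
3×L and 4×F: price 34 ≤ 37, reach 3·9 + 4·7 = 55.
Best is 55.

55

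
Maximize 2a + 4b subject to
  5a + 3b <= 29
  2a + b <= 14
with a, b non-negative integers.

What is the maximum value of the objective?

36

(a,b)=(0,9): 5·0+3·9=27≤29, 2·0+1·9=9≤14, objective 36.
(a,b)=(1,8): 5·1+3·8=29≤29, 2·1+1·8=10≤14, objective 34.
(a,b)=(0,8): 5·0+3·8=24≤29, 2·0+1·8=8≤14, objective 32.
Maximum is 36 at (a,b)=(0,9).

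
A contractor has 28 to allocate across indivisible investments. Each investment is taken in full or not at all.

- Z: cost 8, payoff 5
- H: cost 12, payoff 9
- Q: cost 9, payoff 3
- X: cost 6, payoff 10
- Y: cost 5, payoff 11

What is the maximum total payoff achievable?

Take H, X, and Y: cost 12 + 6 + 5 = 23 ≤ 28, payoff 9 + 10 + 11 = 30.
No other feasible combination does better.

30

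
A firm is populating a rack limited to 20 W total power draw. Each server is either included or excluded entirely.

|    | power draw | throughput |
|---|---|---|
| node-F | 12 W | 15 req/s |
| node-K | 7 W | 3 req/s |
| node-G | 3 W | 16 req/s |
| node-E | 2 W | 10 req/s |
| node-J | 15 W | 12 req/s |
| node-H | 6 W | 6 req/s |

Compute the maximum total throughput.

This is an integer program with binary decision variables.
node-G + node-E + node-J: power draw 3 + 2 + 15 = 20 ≤ 20, throughput 16 + 10 + 12 = 38.
node-K + node-G + node-E + node-H: power draw 7 + 3 + 2 + 6 = 18 ≤ 20, throughput 3 + 16 + 10 + 6 = 35.
node-F + node-G + node-E: power draw 12 + 3 + 2 = 17 ≤ 20, throughput 15 + 16 + 10 = 41.
Best is node-F, node-G, and node-E with total throughput 41.

41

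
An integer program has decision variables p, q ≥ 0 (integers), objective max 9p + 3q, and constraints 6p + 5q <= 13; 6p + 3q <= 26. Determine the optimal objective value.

18

The continuous relaxation peaks at (2.17, 0) with value 19.50; rounding to a feasible lattice point costs some objective.
(p,q)=(2,0): 6·2+5·0=12≤13, 6·2+3·0=12≤26, objective 18.
(p,q)=(1,1): 6·1+5·1=11≤13, 6·1+3·1=9≤26, objective 12.
(p,q)=(1,0): 6·1+5·0=6≤13, 6·1+3·0=6≤26, objective 9.
Maximum is 18 at (p,q)=(2,0).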